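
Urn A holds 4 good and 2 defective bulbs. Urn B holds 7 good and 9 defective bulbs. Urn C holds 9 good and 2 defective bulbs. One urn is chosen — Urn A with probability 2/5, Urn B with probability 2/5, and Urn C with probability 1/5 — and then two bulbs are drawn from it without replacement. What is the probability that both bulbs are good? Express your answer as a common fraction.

From Urn A: P(both good) = (4/6)(3/5) = 2/5.
From Urn B: P(both good) = (7/16)(6/15) = 7/40.
From Urn C: P(both good) = (9/11)(8/10) = 36/55.
Total probability = (2/5)(2/5) + (2/5)(7/40) + (1/5)(36/55) = 397/1100.

397/1100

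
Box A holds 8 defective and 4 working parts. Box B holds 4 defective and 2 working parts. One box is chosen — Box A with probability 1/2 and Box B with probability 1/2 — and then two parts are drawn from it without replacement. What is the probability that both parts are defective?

From Box A: P(both defective) = (8/12)(7/11) = 14/33.
From Box B: P(both defective) = (4/6)(3/5) = 2/5.
Total probability = (1/2)(14/33) + (1/2)(2/5) = 68/165.

68/165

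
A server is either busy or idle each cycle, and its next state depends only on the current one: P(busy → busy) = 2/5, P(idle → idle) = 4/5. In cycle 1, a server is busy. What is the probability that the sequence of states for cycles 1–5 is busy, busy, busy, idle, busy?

Cycle 1 is given. For each transition, use the conditional probability from the current state:
P(busy | busy) = 2/5; P(busy | busy) = 2/5; P(idle | busy) = 3/5; P(busy | idle) = 1/5.
P = 2/5 × 2/5 × 3/5 × 1/5 = 12/625.

12/625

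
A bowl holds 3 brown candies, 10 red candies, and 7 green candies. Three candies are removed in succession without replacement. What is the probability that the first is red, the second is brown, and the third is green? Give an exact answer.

7/228

Each draw changes the counts, so multiply the conditional probabilities along the sequence:
P = 10/20 × 3/19 × 7/18 = 210/6840 = 7/228.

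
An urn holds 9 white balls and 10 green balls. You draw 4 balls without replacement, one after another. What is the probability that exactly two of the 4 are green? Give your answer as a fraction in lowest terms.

One ordering (green drawn first) has probability 10/19 × 9/18 × 9/17 × 8/16 = 6480/93024 = 45/646.
There are C(4,2) = 6 such orderings, each equally likely, so P = 6 × 45/646 = 135/323.

135/323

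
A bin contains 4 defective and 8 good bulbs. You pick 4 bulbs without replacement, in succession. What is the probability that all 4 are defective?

P(all defective) = 4/12 × 3/11 × 2/10 × 1/9 = 24/11880 = 1/495.

1/495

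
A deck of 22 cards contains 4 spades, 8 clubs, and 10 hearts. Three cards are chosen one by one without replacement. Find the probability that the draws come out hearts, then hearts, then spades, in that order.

3/77

Multiply the probability of each draw given the previous ones:
P = 10/22 × 9/21 × 4/20 = 360/9240 = 3/77.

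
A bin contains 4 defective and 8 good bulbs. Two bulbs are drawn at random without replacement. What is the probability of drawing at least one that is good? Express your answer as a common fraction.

10/11

P(no good) = 4/12 × 3/11 = 12/132 = 1/11.
P(at least one) = 1 − 1/11 = 10/11.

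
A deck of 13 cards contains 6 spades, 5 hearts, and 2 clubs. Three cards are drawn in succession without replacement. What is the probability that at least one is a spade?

P(no spades) = 7/13 × 6/12 × 5/11 = 210/1716 = 35/286.
P(at least one) = 1 − 35/286 = 251/286.

251/286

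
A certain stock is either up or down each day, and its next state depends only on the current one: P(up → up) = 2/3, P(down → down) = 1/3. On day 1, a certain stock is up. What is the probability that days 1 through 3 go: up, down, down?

1/9

Day 1 is given. For each transition, use the conditional probability from the current state:
P(down | up) = 1/3; P(down | down) = 1/3.
P = 1/3 × 1/3 = 1/9.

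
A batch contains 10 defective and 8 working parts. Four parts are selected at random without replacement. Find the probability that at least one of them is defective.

P(no defective) = 8/18 × 7/17 × 6/16 × 5/15 = 1680/73440 = 7/306.
P(at least one) = 1 − 7/306 = 299/306.

299/306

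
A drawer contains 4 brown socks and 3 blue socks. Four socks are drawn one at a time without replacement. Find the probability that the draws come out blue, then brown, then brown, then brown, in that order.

3/35

Chain rule:
P = 3/7 × 4/6 × 3/5 × 2/4 = 72/840 = 3/35.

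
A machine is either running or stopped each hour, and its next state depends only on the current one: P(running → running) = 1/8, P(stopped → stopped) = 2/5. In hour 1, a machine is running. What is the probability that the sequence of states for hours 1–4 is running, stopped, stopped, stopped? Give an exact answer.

7/50

Hour 1 is given. For each transition, use the conditional probability from the current state:
P(stopped | running) = 7/8; P(stopped | stopped) = 2/5; P(stopped | stopped) = 2/5.
P = 7/8 × 2/5 × 2/5 = 28/200 = 7/50.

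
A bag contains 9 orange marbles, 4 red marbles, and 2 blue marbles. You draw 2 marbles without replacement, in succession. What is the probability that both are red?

P = 4/15 × 3/14 = 12/210 = 2/35.

2/35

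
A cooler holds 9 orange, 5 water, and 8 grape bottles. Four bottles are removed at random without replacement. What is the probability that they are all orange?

P = 9/22 × 8/21 × 7/20 × 6/19 = 3024/175560 = 18/1045.

18/1045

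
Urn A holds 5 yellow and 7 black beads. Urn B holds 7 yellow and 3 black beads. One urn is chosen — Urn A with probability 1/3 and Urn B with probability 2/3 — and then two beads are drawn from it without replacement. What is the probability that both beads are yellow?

179/495

From Urn A: P(both yellow) = (5/12)(4/11) = 5/33.
From Urn B: P(both yellow) = (7/10)(6/9) = 7/15.
Total probability = (1/3)(5/33) + (2/3)(7/15) = 179/495.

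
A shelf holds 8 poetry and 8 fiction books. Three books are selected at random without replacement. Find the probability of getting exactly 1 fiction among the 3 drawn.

One ordering (fiction drawn first) has probability 8/16 × 8/15 × 7/14 = 448/3360 = 2/15.
There are C(3,1) = 3 such orderings, each equally likely, so P = 3 × 2/15 = 2/5.

2/5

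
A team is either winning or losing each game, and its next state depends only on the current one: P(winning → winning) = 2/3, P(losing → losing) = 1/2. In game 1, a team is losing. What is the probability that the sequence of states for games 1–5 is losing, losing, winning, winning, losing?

1/18

Game 1 is given. For each transition, use the conditional probability from the current state:
P(losing | losing) = 1/2; P(winning | losing) = 1/2; P(winning | winning) = 2/3; P(losing | winning) = 1/3.
P = 1/2 × 1/2 × 2/3 × 1/3 = 2/36 = 1/18.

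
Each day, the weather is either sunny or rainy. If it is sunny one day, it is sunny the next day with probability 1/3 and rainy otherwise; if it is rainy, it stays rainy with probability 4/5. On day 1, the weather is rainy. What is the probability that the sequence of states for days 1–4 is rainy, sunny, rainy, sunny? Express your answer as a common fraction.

Day 1 is given. For each transition, use the conditional probability from the current state:
P(sunny | rainy) = 1/5; P(rainy | sunny) = 2/3; P(sunny | rainy) = 1/5.
P = 1/5 × 2/3 × 1/5 = 2/75.

2/75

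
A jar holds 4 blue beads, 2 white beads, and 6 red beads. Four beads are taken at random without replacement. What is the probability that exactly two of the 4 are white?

1/11

One ordering (white drawn first) has probability 2/12 × 1/11 × 10/10 × 9/9 = 180/11880 = 1/66.
There are C(4,2) = 6 such orderings, each equally likely, so P = 6 × 1/66 = 1/11.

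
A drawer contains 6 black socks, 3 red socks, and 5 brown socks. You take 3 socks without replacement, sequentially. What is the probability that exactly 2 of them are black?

One ordering (black drawn first) has probability 6/14 × 5/13 × 8/12 = 240/2184 = 10/91.
There are C(3,2) = 3 such orderings, each equally likely, so P = 3 × 10/91 = 30/91.

30/91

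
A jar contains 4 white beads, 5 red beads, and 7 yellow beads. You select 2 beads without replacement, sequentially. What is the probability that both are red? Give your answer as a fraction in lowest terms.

P = 5/16 × 4/15 = 20/240 = 1/12.

1/12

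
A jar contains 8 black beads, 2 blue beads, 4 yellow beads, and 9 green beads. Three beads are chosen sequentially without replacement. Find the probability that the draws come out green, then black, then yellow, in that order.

Multiply the probability of each draw given the previous ones:
P = 9/23 × 8/22 × 4/21 = 288/10626 = 48/1771.

48/1771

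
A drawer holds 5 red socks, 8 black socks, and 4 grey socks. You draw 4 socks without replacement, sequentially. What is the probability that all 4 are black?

1/34

P = 8/17 × 7/16 × 6/15 × 5/14 = 1680/57120 = 1/34.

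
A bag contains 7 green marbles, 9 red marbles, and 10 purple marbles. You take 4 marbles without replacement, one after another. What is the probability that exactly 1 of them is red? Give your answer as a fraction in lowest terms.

612/1495

One ordering (red drawn first) has probability 9/26 × 17/25 × 16/24 × 15/23 = 36720/358800 = 153/1495.
There are C(4,1) = 4 such orderings, each equally likely, so P = 4 × 153/1495 = 612/1495.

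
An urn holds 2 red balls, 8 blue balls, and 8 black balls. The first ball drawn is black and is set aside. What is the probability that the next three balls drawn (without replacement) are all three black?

7/136

After the first draw, 7 of the remaining 17 balls are black.
P = 7/17 × 6/16 × 5/15 = 210/4080 = 7/136.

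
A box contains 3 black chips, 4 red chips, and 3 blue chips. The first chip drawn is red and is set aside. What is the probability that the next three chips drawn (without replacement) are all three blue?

1/84

After the first draw, 3 of the remaining 9 chips are blue.
P = 3/9 × 2/8 × 1/7 = 6/504 = 1/84.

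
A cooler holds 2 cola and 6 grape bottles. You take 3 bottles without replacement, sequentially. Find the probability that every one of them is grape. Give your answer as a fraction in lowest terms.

5/14

P(all grape) = 6/8 × 5/7 × 4/6 = 120/336 = 5/14.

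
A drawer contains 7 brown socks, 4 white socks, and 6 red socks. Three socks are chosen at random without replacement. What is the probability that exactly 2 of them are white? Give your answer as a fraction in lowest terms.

39/340

One ordering (white drawn first) has probability 4/17 × 3/16 × 13/15 = 156/4080 = 13/340.
There are C(3,2) = 3 such orderings, each equally likely, so P = 3 × 13/340 = 39/340.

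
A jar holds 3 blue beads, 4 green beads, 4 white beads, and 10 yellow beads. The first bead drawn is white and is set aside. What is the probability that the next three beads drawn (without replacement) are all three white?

With the first bead removed, 3 white remain out of 20.
P = 3/20 × 2/19 × 1/18 = 6/6840 = 1/1140.

1/1140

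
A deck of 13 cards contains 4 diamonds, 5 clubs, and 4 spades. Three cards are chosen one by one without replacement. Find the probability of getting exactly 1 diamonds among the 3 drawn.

72/143

One ordering (a diamond drawn first) has probability 4/13 × 9/12 × 8/11 = 288/1716 = 24/143.
There are C(3,1) = 3 such orderings, each equally likely, so P = 3 × 24/143 = 72/143.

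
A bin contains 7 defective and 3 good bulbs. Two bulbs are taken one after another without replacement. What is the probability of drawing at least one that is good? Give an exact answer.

8/15

P(no good) = 7/10 × 6/9 = 42/90 = 7/15.
P(at least one) = 1 − 7/15 = 8/15.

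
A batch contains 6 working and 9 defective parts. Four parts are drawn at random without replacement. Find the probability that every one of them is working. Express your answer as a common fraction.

1/91

P(all working) = 6/15 × 5/14 × 4/13 × 3/12 = 360/32760 = 1/91.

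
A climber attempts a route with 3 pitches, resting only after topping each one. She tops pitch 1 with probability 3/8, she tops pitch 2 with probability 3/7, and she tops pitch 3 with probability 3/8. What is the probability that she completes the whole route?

Multiplying along the chain,
P = 3/8 × 3/7 × 3/8 = 27/448.

27/448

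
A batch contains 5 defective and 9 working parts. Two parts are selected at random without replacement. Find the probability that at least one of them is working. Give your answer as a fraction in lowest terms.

P(no working) = 5/14 × 4/13 = 20/182 = 10/91.
P(at least one) = 1 − 10/91 = 81/91.

81/91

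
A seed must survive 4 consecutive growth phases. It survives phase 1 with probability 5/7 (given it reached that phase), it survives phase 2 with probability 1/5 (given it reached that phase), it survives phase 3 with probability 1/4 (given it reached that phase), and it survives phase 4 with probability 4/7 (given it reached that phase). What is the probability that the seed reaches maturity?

1/49

Multiplying along the chain,
P = 5/7 × 1/5 × 1/4 × 4/7 = 20/980 = 1/49.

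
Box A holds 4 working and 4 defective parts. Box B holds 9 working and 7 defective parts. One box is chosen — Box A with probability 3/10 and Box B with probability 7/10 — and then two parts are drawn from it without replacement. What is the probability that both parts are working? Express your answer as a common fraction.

48/175

From Box A: P(both working) = (4/8)(3/7) = 3/14.
From Box B: P(both working) = (9/16)(8/15) = 3/10.
Total probability = (3/10)(3/14) + (7/10)(3/10) = 48/175.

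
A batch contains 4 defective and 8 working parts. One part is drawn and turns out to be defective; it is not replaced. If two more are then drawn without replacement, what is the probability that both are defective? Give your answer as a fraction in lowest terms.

After the first draw, 3 of the remaining 11 parts are defective.
P = 3/11 × 2/10 = 6/110 = 3/55.

3/55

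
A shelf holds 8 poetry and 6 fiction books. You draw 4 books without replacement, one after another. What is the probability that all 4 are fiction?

P(all fiction) = 6/14 × 5/13 × 4/12 × 3/11 = 360/24024 = 15/1001.

15/1001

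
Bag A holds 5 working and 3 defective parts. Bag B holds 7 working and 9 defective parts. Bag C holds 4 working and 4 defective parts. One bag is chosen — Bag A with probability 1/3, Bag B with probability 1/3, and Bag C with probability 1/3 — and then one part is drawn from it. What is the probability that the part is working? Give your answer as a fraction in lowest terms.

From Bag A: P(working) = 5/8.
From Bag B: P(working) = 7/16.
From Bag C: P(working) = 4/8.
Total probability = (1/3)(5/8) + (1/3)(7/16) + (1/3)(4/8) = 25/48.

25/48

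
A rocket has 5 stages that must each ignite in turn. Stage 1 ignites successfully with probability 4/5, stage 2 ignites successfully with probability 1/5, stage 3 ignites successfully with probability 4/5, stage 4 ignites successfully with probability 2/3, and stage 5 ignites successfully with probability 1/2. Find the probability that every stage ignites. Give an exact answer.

16/375

The events are sequential, so multiply the conditional probabilities:
P = 4/5 × 1/5 × 4/5 × 2/3 × 1/2 = 32/750 = 16/375.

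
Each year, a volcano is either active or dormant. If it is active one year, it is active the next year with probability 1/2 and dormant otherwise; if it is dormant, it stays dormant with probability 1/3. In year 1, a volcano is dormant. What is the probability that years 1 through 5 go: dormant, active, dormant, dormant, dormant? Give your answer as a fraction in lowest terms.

Year 1 is given. For each transition, use the conditional probability from the current state:
P(active | dormant) = 2/3; P(dormant | active) = 1/2; P(dormant | dormant) = 1/3; P(dormant | dormant) = 1/3.
P = 2/3 × 1/2 × 1/3 × 1/3 = 2/54 = 1/27.

1/27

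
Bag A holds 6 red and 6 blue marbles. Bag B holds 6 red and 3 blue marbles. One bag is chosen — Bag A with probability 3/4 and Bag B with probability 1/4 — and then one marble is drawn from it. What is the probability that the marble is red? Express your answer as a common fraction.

From Bag A: P(red) = 6/12.
From Bag B: P(red) = 6/9.
Total probability = (3/4)(6/12) + (1/4)(6/9) = 13/24.

13/24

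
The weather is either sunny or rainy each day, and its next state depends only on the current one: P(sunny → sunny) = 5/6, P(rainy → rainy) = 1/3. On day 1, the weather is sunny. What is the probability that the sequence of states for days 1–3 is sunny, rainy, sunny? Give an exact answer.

1/9

Day 1 is given. For each transition, use the conditional probability from the current state:
P(rainy | sunny) = 1/6; P(sunny | rainy) = 2/3.
P = 1/6 × 2/3 = 2/18 = 1/9.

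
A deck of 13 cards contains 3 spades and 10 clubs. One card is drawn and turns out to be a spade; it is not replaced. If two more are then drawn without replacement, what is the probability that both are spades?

With the first card removed, 2 spades remain out of 12.
P = 2/12 × 1/11 = 2/132 = 1/66.

1/66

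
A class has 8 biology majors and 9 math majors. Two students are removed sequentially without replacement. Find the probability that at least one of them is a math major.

27/34

P(no math majors) = 8/17 × 7/16 = 56/272 = 7/34.
P(at least one) = 1 − 7/34 = 27/34.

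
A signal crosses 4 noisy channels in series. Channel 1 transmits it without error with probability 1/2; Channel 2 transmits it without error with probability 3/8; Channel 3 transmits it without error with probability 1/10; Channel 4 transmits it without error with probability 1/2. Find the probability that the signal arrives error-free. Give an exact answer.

3/320

Multiplying along the chain,
P = 1/2 × 3/8 × 1/10 × 1/2 = 3/320.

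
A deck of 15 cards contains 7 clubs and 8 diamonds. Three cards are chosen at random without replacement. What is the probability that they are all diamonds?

8/65

P(every draw is a diamond) = 8/15 × 7/14 × 6/13 = 336/2730 = 8/65.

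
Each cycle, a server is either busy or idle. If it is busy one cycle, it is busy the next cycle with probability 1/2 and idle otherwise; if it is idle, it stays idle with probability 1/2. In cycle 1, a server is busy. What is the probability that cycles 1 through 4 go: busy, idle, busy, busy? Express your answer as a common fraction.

1/8

Cycle 1 is given. For each transition, use the conditional probability from the current state:
P(idle | busy) = 1/2; P(busy | idle) = 1/2; P(busy | busy) = 1/2.
P = 1/2 × 1/2 × 1/2 = 1/8.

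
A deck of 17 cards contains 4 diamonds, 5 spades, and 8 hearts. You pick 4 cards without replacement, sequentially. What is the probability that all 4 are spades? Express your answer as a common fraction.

1/476

P = 5/17 × 4/16 × 3/15 × 2/14 = 120/57120 = 1/476.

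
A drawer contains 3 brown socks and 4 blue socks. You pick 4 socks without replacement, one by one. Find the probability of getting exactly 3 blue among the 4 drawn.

12/35

One ordering (blue drawn first) has probability 4/7 × 3/6 × 2/5 × 3/4 = 72/840 = 3/35.
There are C(4,3) = 4 such orderings, each equally likely, so P = 4 × 3/35 = 12/35.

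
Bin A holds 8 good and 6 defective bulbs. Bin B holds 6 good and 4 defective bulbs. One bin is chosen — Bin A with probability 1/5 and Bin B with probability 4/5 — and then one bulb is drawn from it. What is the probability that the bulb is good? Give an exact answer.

From Bin A: P(good) = 8/14.
From Bin B: P(good) = 6/10.
Total probability = (1/5)(8/14) + (4/5)(6/10) = 104/175.

104/175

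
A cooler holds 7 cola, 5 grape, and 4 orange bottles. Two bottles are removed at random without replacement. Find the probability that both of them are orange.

P(every draw is orange) = 4/16 × 3/15 = 12/240 = 1/20.

1/20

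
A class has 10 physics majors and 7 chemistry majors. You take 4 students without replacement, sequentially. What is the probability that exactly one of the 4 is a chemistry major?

One ordering (a chemistry major drawn first) has probability 7/17 × 10/16 × 9/15 × 8/14 = 5040/57120 = 3/34.
There are C(4,1) = 4 such orderings, each equally likely, so P = 4 × 3/34 = 6/17.

6/17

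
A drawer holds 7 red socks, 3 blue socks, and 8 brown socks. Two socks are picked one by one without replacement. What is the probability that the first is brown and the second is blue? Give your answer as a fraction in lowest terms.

4/51

Multiply the probability of each draw given the previous ones:
P = 8/18 × 3/17 = 24/306 = 4/51.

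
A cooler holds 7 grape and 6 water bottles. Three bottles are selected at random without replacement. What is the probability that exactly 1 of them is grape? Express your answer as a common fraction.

105/286

One ordering (grape drawn first) has probability 7/13 × 6/12 × 5/11 = 210/1716 = 35/286.
There are C(3,1) = 3 such orderings, each equally likely, so P = 3 × 35/286 = 105/286.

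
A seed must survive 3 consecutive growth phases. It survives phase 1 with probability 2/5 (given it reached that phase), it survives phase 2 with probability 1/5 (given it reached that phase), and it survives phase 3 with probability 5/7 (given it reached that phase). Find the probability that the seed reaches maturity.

Multiplying along the chain,
P = 2/5 × 1/5 × 5/7 = 10/175 = 2/35.

2/35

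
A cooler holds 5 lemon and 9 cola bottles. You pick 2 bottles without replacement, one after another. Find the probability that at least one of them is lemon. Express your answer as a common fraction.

P(no lemon) = 9/14 × 8/13 = 72/182 = 36/91.
P(at least one) = 1 − 36/91 = 55/91.

55/91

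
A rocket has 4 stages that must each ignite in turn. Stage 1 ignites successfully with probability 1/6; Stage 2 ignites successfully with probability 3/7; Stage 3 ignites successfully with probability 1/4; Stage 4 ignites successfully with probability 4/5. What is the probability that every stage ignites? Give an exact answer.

The events are sequential, so multiply the conditional probabilities:
P = 1/6 × 3/7 × 1/4 × 4/5 = 12/840 = 1/70.

1/70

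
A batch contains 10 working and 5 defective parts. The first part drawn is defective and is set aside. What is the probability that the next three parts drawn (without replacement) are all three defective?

With the first part removed, 4 defective remain out of 14.
P = 4/14 × 3/13 × 2/12 = 24/2184 = 1/91.

1/91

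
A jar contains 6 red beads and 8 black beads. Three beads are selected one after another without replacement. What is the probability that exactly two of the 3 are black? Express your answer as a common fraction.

One ordering (black drawn first) has probability 8/14 × 7/13 × 6/12 = 336/2184 = 2/13.
There are C(3,2) = 3 such orderings, each equally likely, so P = 3 × 2/13 = 6/13.

6/13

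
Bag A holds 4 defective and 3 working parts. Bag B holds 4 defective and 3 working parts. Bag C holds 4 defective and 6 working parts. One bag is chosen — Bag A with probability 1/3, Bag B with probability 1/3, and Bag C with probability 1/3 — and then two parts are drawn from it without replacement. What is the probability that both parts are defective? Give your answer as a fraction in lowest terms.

74/315

From Bag A: P(both defective) = (4/7)(3/6) = 2/7.
From Bag B: P(both defective) = (4/7)(3/6) = 2/7.
From Bag C: P(both defective) = (4/10)(3/9) = 2/15.
Total probability = (1/3)(2/7) + (1/3)(2/7) + (1/3)(2/15) = 74/315.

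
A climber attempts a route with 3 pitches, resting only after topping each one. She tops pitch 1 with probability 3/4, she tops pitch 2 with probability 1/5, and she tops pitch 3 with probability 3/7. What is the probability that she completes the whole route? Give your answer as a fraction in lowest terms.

9/140

Each stage is reached only if all earlier stages succeed, so
P = 3/4 × 1/5 × 3/7 = 9/140.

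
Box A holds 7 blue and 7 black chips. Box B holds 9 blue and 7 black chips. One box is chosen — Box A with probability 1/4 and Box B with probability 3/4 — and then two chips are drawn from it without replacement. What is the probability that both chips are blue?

147/520

From Box A: P(both blue) = (7/14)(6/13) = 3/13.
From Box B: P(both blue) = (9/16)(8/15) = 3/10.
Total probability = (1/4)(3/13) + (3/4)(3/10) = 147/520.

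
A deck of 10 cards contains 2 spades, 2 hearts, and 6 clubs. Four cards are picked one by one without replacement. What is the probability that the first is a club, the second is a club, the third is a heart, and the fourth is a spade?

1/42

Multiply the probability of each draw given the previous ones:
P = 6/10 × 5/9 × 2/8 × 2/7 = 120/5040 = 1/42.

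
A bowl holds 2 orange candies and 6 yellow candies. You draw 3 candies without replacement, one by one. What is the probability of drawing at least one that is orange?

P(no orange) = 6/8 × 5/7 × 4/6 = 120/336 = 5/14.
P(at least one) = 1 − 5/14 = 9/14.

9/14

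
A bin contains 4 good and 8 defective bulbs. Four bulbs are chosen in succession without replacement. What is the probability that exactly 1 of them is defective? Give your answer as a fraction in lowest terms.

32/495

One ordering (defective drawn first) has probability 8/12 × 4/11 × 3/10 × 2/9 = 192/11880 = 8/495.
There are C(4,1) = 4 such orderings, each equally likely, so P = 4 × 8/495 = 32/495.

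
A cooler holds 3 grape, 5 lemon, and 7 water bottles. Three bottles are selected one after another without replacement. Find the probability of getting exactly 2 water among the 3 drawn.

One ordering (water drawn first) has probability 7/15 × 6/14 × 8/13 = 336/2730 = 8/65.
There are C(3,2) = 3 such orderings, each equally likely, so P = 3 × 8/65 = 24/65.

24/65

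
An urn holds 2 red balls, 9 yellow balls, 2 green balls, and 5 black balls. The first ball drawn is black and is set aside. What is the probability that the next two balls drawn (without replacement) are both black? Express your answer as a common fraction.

With the first ball removed, 4 black remain out of 17.
P = 4/17 × 3/16 = 12/272 = 3/68.

3/68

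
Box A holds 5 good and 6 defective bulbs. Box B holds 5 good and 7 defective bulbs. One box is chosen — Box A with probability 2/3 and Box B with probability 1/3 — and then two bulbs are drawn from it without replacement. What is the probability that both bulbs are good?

17/99

From Box A: P(both good) = (5/11)(4/10) = 2/11.
From Box B: P(both good) = (5/12)(4/11) = 5/33.
Total probability = (2/3)(2/11) + (1/3)(5/33) = 17/99.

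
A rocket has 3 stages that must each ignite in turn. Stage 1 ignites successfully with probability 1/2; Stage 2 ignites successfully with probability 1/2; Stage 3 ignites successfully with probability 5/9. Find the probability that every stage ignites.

5/36

Each stage is reached only if all earlier stages succeed, so
P = 1/2 × 1/2 × 5/9 = 5/36.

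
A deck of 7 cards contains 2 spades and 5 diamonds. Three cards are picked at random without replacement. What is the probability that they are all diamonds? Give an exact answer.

2/7

P(every draw is a diamond) = 5/7 × 4/6 × 3/5 = 60/210 = 2/7.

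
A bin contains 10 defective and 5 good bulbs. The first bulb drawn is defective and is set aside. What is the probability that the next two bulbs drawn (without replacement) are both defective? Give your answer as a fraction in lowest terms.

36/91

With the first bulb removed, 9 defective remain out of 14.
P = 9/14 × 8/13 = 72/182 = 36/91.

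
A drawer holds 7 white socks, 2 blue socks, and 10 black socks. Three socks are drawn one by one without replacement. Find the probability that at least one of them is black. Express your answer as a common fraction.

P(no black) = 9/19 × 8/18 × 7/17 = 504/5814 = 28/323.
P(at least one) = 1 − 28/323 = 295/323.

295/323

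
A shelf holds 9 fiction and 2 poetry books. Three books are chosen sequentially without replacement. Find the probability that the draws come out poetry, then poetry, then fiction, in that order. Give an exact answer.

1/55

Chain rule:
P = 2/11 × 1/10 × 9/9 = 18/990 = 1/55.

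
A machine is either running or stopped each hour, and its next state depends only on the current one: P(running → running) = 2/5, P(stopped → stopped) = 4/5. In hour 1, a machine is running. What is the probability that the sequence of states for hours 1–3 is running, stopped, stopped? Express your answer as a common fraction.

12/25

Hour 1 is given. For each transition, use the conditional probability from the current state:
P(stopped | running) = 3/5; P(stopped | stopped) = 4/5.
P = 3/5 × 4/5 = 12/25.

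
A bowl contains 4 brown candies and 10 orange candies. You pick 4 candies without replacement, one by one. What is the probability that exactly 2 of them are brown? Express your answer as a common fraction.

270/1001

One ordering (brown drawn first) has probability 4/14 × 3/13 × 10/12 × 9/11 = 1080/24024 = 45/1001.
There are C(4,2) = 6 such orderings, each equally likely, so P = 6 × 45/1001 = 270/1001.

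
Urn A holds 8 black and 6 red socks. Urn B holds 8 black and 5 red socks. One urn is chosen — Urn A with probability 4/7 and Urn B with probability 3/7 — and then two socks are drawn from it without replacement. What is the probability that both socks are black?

From Urn A: P(both black) = (8/14)(7/13) = 4/13.
From Urn B: P(both black) = (8/13)(7/12) = 14/39.
Total probability = (4/7)(4/13) + (3/7)(14/39) = 30/91.

30/91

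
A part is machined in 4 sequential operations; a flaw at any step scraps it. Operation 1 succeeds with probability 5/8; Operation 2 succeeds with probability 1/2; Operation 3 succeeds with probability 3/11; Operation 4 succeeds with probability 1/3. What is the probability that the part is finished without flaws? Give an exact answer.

Multiplying along the chain,
P = 5/8 × 1/2 × 3/11 × 1/3 = 15/528 = 5/176.

5/176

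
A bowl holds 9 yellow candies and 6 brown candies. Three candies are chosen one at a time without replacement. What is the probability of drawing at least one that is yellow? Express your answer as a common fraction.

87/91

P(no yellow) = 6/15 × 5/14 × 4/13 = 120/2730 = 4/91.
P(at least one) = 1 − 4/91 = 87/91.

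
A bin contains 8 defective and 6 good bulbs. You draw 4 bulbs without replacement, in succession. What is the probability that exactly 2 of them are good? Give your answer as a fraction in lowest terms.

60/143

One ordering (good drawn first) has probability 6/14 × 5/13 × 8/12 × 7/11 = 1680/24024 = 10/143.
There are C(4,2) = 6 such orderings, each equally likely, so P = 6 × 10/143 = 60/143.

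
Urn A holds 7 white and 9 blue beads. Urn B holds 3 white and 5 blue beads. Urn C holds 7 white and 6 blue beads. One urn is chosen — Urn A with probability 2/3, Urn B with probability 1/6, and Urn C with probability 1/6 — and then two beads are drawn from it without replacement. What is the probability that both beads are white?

653/3640

From Urn A: P(both white) = (7/16)(6/15) = 7/40.
From Urn B: P(both white) = (3/8)(2/7) = 3/28.
From Urn C: P(both white) = (7/13)(6/12) = 7/26.
Total probability = (2/3)(7/40) + (1/6)(3/28) + (1/6)(7/26) = 653/3640.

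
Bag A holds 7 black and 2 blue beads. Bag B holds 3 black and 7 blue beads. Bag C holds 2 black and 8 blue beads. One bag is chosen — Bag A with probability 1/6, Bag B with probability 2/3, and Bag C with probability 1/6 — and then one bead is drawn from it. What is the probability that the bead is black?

49/135

From Bag A: P(black) = 7/9.
From Bag B: P(black) = 3/10.
From Bag C: P(black) = 2/10.
Total probability = (1/6)(7/9) + (2/3)(3/10) + (1/6)(2/10) = 49/135.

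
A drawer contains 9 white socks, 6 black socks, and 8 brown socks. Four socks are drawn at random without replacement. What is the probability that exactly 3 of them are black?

One ordering (black drawn first) has probability 6/23 × 5/22 × 4/21 × 17/20 = 2040/212520 = 17/1771.
There are C(4,3) = 4 such orderings, each equally likely, so P = 4 × 17/1771 = 68/1771.

68/1771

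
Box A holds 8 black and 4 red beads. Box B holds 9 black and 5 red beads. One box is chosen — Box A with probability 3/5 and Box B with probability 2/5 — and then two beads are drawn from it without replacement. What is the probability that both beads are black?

2066/5005

From Box A: P(both black) = (8/12)(7/11) = 14/33.
From Box B: P(both black) = (9/14)(8/13) = 36/91.
Total probability = (3/5)(14/33) + (2/5)(36/91) = 2066/5005.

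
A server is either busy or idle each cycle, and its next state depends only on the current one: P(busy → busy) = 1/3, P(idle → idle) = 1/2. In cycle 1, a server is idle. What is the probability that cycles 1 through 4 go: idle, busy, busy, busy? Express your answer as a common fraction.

Cycle 1 is given. For each transition, use the conditional probability from the current state:
P(busy | idle) = 1/2; P(busy | busy) = 1/3; P(busy | busy) = 1/3.
P = 1/2 × 1/3 × 1/3 = 1/18.

1/18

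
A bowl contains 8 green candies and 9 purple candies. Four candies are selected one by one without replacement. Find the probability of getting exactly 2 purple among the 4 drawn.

One ordering (purple drawn first) has probability 9/17 × 8/16 × 8/15 × 7/14 = 4032/57120 = 6/85.
There are C(4,2) = 6 such orderings, each equally likely, so P = 6 × 6/85 = 36/85.

36/85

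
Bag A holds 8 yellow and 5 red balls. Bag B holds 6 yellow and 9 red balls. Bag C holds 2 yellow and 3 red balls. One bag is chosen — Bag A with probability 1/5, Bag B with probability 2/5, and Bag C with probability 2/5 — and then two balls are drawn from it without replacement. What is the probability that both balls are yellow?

From Bag A: P(both yellow) = (8/13)(7/12) = 14/39.
From Bag B: P(both yellow) = (6/15)(5/14) = 1/7.
From Bag C: P(both yellow) = (2/5)(1/4) = 1/10.
Total probability = (1/5)(14/39) + (2/5)(1/7) + (2/5)(1/10) = 1153/6825.

1153/6825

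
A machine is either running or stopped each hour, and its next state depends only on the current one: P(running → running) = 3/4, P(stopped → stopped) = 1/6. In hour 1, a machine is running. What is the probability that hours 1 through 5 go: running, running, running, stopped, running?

Hour 1 is given. For each transition, use the conditional probability from the current state:
P(running | running) = 3/4; P(running | running) = 3/4; P(stopped | running) = 1/4; P(running | stopped) = 5/6.
P = 3/4 × 3/4 × 1/4 × 5/6 = 45/384 = 15/128.

15/128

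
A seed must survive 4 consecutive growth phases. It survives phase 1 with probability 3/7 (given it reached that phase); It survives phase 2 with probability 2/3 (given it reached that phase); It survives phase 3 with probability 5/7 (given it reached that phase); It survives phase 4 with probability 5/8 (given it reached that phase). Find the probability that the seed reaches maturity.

25/196

The events are sequential, so multiply the conditional probabilities:
P = 3/7 × 2/3 × 5/7 × 5/8 = 150/1176 = 25/196.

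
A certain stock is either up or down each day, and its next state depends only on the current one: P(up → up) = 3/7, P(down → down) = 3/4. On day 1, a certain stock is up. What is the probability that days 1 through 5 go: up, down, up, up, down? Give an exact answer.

Day 1 is given. For each transition, use the conditional probability from the current state:
P(down | up) = 4/7; P(up | down) = 1/4; P(up | up) = 3/7; P(down | up) = 4/7.
P = 4/7 × 1/4 × 3/7 × 4/7 = 48/1372 = 12/343.

12/343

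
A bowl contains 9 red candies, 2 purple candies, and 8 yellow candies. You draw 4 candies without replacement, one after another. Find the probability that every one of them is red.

P(every draw is red) = 9/19 × 8/18 × 7/17 × 6/16 = 3024/93024 = 21/646.

21/646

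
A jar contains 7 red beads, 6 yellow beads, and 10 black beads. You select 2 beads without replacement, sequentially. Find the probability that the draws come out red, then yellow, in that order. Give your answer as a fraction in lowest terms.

21/253

Chain rule:
P = 7/23 × 6/22 = 42/506 = 21/253.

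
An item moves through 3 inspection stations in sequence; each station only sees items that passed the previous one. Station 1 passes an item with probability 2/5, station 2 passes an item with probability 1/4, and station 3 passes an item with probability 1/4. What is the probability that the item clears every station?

1/40

Each stage is reached only if all earlier stages succeed, so
P = 2/5 × 1/4 × 1/4 = 2/80 = 1/40.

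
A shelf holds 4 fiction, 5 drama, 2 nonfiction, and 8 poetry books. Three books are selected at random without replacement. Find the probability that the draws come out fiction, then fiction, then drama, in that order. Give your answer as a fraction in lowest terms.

10/969

Chain rule:
P = 4/19 × 3/18 × 5/17 = 60/5814 = 10/969.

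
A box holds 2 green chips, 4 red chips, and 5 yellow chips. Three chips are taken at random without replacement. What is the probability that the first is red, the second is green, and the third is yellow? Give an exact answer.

Multiply the probability of each draw given the previous ones:
P = 4/11 × 2/10 × 5/9 = 40/990 = 4/99.

4/99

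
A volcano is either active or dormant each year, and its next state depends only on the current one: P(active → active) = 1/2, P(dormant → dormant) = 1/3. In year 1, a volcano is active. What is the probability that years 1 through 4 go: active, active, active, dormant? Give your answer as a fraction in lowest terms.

1/8

Year 1 is given. For each transition, use the conditional probability from the current state:
P(active | active) = 1/2; P(active | active) = 1/2; P(dormant | active) = 1/2.
P = 1/2 × 1/2 × 1/2 = 1/8.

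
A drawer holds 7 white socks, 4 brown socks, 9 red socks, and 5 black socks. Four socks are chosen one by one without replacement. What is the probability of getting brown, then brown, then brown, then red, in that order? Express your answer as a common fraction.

9/12650

Each draw changes the counts, so multiply the conditional probabilities along the sequence:
P = 4/25 × 3/24 × 2/23 × 9/22 = 216/303600 = 9/12650.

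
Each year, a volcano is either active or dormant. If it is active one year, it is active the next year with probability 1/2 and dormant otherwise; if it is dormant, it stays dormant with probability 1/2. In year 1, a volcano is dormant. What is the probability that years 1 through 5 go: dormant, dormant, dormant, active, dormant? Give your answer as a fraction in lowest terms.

1/16

Year 1 is given. For each transition, use the conditional probability from the current state:
P(dormant | dormant) = 1/2; P(dormant | dormant) = 1/2; P(active | dormant) = 1/2; P(dormant | active) = 1/2.
P = 1/2 × 1/2 × 1/2 × 1/2 = 1/16.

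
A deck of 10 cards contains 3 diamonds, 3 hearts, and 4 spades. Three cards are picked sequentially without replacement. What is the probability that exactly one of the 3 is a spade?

1/2

One ordering (a spade drawn first) has probability 4/10 × 6/9 × 5/8 = 120/720 = 1/6.
There are C(3,1) = 3 such orderings, each equally likely, so P = 3 × 1/6 = 1/2.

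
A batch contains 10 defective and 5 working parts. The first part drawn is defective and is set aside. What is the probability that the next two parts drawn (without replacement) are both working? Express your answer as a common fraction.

10/91

After the first draw, 5 of the remaining 14 parts are working.
P = 5/14 × 4/13 = 20/182 = 10/91.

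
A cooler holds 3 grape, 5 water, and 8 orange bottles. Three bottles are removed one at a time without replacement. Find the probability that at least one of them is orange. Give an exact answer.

P(no orange) = 8/16 × 7/15 × 6/14 = 336/3360 = 1/10.
P(at least one) = 1 − 1/10 = 9/10.

9/10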